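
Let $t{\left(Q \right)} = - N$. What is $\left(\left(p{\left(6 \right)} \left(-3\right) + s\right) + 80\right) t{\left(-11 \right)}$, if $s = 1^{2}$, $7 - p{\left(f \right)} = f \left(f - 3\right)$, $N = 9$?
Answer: $-1026$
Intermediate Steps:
$p{\left(f \right)} = 7 - f \left(-3 + f\right)$ ($p{\left(f \right)} = 7 - f \left(f - 3\right) = 7 - f \left(-3 + f\right)$)
$s = 1$
$t{\left(Q \right)} = -9$ ($t{\left(Q \right)} = \left(-1\right) 9 = -9$)
$\left(\left(p{\left(6 \right)} \left(-3\right) + s\right) + 80\right) t{\left(-11 \right)} = \left(\left(\left(7 - 6^{2} + 3 \cdot 6\right) \left(-3\right) + 1\right) + 80\right) \left(-9\right) = \left(\left(\left(7 - 36 + 18\right) \left(-3\right) + 1\right) + 80\right) \left(-9\right) = \left(\left(\left(-11\right) \left(-3\right) + 1\right) + 80\right) \left(-9\right) = \left(\left(33 + 1\right) + 80\right) \left(-9\right) = \left(34 + 80\right) \left(-9\right) = 114 \left(-9\right) = -1026$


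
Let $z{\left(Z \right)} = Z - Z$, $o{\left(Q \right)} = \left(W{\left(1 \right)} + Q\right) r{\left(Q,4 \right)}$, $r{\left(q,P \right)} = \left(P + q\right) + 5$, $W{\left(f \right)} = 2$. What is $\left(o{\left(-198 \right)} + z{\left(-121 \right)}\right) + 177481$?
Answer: $214525$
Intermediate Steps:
$r{\left(q,P \right)} = 5 + P + q$
$o{\left(Q \right)} = \left(2 + Q\right) \left(9 + Q\right)$ ($o{\left(Q \right)} = \left(2 + Q\right) \left(5 + 4 + Q\right) = \left(2 + Q\right) \left(9 + Q\right)$)
$z{\left(Z \right)} = 0$
$\left(o{\left(-198 \right)} + z{\left(-121 \right)}\right) + 177481 = \left(\left(2 - 198\right) \left(9 - 198\right) + 0\right) + 177481 = \left(\left(-196\right) \left(-189\right) + 0\right) + 177481 = \left(37044 + 0\right) + 177481 = 37044 + 177481 = 214525$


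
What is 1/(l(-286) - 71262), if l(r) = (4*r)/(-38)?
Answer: -19/1353406 ≈ -1.4039e-5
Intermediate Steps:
l(r) = -2*r/19 (l(r) = (4*r)*(-1/38) = -2*r/19)
1/(l(-286) - 71262) = 1/(-2/19*(-286) - 71262) = 1/(572/19 - 71262) = 1/(-1353406/19) = -19/1353406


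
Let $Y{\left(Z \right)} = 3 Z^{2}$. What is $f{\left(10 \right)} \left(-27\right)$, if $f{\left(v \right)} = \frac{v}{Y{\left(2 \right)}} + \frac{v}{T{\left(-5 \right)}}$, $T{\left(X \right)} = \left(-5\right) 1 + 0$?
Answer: $\frac{63}{2} \approx 31.5$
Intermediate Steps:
$T{\left(X \right)} = -5$ ($T{\left(X \right)} = -5 + 0 = -5$)
$f{\left(v \right)} = - \frac{7 v}{60}$ ($f{\left(v \right)} = \frac{v}{3 \cdot 2^{2}} + \frac{v}{-5} = \frac{v}{3 \cdot 4} + v \left(- \frac{1}{5}\right) = \frac{v}{12} - \frac{v}{5} = - \frac{7 v}{60}$)
$f{\left(10 \right)} \left(-27\right) = \left(- \frac{7}{60}\right) 10 \left(-27\right) = \left(- \frac{7}{6}\right) \left(-27\right) = \frac{63}{2}$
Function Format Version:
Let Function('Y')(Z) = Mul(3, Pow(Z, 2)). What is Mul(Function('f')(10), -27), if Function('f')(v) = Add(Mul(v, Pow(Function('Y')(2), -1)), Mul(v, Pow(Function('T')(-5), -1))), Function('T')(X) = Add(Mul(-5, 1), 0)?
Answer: Rational(63, 2) ≈ 31.500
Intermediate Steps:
Function('T')(X) = -5 (Function('T')(X) = Add(-5, 0) = -5)
Function('f')(v) = Mul(Rational(-7, 60), v) (Function('f')(v) = Add(Mul(v, Pow(Mul(3, Pow(2, 2)), -1)), Mul(v, Pow(-5, -1))) = Add(Mul(v, Pow(Mul(3, 4), -1)), Mul(v, Rational(-1, 5))) = Add(Mul(v, Pow(12, -1)), Mul(Rational(-1, 5), v)) = Add(Mul(v, Rational(1, 12)), Mul(Rational(-1, 5), v)) = Add(Mul(Rational(1, 12), v), Mul(Rational(-1, 5), v)) = Mul(Rational(-7, 60), v))
Mul(Function('f')(10), -27) = Mul(Mul(Rational(-7, 60), 10), -27) = Mul(Rational(-7, 6), -27) = Rational(63, 2)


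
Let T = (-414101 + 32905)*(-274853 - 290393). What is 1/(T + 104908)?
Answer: 1/215469619124 ≈ 4.6410e-12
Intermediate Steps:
T = 215469514216 (T = -381196*(-565246) = 215469514216)
1/(T + 104908) = 1/(215469514216 + 104908) = 1/215469619124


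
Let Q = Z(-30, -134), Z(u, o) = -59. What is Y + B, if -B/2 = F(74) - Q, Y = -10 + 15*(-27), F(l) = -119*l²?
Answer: 1302755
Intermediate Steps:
Q = -59
Y = -415 (Y = -10 - 405 = -415)
B = 1303170 (B = -2*(-119*74² - 1*(-59)) = -2*(-119*5476 + 59) = -2*(-651644 + 59) = -2*(-651585) = 1303170)
Y + B = -415 + 1303170 = 1302755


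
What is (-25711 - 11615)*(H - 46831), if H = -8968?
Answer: 2082753474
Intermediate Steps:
(-25711 - 11615)*(H - 46831) = (-25711 - 11615)*(-8968 - 46831) = -37326*(-55799) = 2082753474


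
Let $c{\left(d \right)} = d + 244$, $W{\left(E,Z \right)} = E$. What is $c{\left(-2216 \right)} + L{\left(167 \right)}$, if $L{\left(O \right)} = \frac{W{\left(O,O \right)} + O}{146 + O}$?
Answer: $- \frac{616902}{313} \approx -1970.9$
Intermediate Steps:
$c{\left(d \right)} = 244 + d$
$L{\left(O \right)} = \frac{2 O}{146 + O}$ ($L{\left(O \right)} = \frac{O + O}{146 + O} = \frac{2 O}{146 + O}$)
$c{\left(-2216 \right)} + L{\left(167 \right)} = \left(244 - 2216\right) + 2 \cdot 167 \frac{1}{146 + 167} = -1972 + 2 \cdot 167 \cdot \frac{1}{313} = -1972 + \frac{334}{313} = - \frac{616902}{313}$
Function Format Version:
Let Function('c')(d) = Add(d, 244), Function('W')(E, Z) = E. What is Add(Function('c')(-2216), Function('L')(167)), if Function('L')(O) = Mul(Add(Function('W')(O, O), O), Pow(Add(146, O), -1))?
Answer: Rational(-616902, 313) ≈ -1970.9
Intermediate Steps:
Function('c')(d) = Add(244, d)
Function('L')(O) = Mul(2, O, Pow(Add(146, O), -1)) (Function('L')(O) = Mul(Add(O, O), Pow(Add(146, O), -1)) = Mul(Mul(2, O), Pow(Add(146, O), -1)) = Mul(2, O, Pow(Add(146, O), -1)))
Add(Function('c')(-2216), Function('L')(167)) = Add(Add(244, -2216), Mul(2, 167, Pow(Add(146, 167), -1))) = Add(-1972, Mul(2, 167, Pow(313, -1))) = Add(-1972, Mul(2, 167, Rational(1, 313))) = Add(-1972, Rational(334, 313)) = Rational(-616902, 313)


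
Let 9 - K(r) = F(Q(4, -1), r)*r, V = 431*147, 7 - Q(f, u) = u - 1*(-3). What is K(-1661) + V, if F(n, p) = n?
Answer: 71671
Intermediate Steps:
Q(f, u) = 4 - u (Q(f, u) = 7 - (u - 1*(-3)) = 7 - (u + 3) = 7 - (3 + u) = 7 + (-3 - u) = 4 - u)
V = 63357
K(r) = 9 - 5*r (K(r) = 9 - (4 - 1*(-1))*r = 9 - (4 + 1)*r = 9 - 5*r)
K(-1661) + V = (9 - 5*(-1661)) + 63357 = (9 + 8305) + 63357 = 8314 + 63357 = 71671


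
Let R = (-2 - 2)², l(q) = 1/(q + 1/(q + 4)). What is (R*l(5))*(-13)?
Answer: -936/23 ≈ -40.696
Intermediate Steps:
l(q) = 1/(q + 1/(4 + q))
R = 16 (R = (-4)² = 16)
(R*l(5))*(-13) = (16*((4 + 5)/(1 + 5² + 4*5)))*(-13) = (16*(9/(1 + 25 + 20)))*(-13) = (16*(9/46))*(-13) = (72/23)*(-13) = -936/23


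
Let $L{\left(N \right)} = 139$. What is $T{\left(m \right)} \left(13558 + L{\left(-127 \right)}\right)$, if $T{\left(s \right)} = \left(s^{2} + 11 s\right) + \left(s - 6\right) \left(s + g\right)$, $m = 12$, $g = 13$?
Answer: $5834922$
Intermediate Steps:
$T{\left(s \right)} = s^{2} + 11 s + \left(-6 + s\right) \left(13 + s\right)$ ($T{\left(s \right)} = \left(s^{2} + 11 s\right) + \left(s - 6\right) \left(s + 13\right) = \left(s^{2} + 11 s\right) + \left(-6 + s\right) \left(13 + s\right) = s^{2} + 11 s + \left(-6 + s\right) \left(13 + s\right)$)
$T{\left(m \right)} \left(13558 + L{\left(-127 \right)}\right) = \left(-78 + 2 \cdot 12^{2} + 18 \cdot 12\right) \left(13558 + 139\right) = \left(-78 + 2 \cdot 144 + 216\right) 13697 = \left(-78 + 288 + 216\right) 13697 = 426 \cdot 13697 = 5834922$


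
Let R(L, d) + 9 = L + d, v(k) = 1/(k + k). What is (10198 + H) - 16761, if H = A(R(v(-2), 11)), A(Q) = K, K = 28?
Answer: -6535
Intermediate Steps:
v(k) = 1/(2*k)
R(L, d) = -9 + L + d (R(L, d) = -9 + (L + d) = -9 + L + d)
A(Q) = 28
H = 28
(10198 + H) - 16761 = (10198 + 28) - 16761 = 10226 - 16761 = -6535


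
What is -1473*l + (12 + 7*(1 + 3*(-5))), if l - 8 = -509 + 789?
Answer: -424310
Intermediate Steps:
l = 288 (l = 8 + (-509 + 789) = 8 + 280 = 288)
-1473*l + (12 + 7*(1 + 3*(-5))) = -1473*288 + (12 + 7*(1 + 3*(-5))) = -424224 + (12 + 7*(1 - 15)) = -424224 + (12 + 7*(-14)) = -424224 + (12 - 98) = -424224 - 86 = -424310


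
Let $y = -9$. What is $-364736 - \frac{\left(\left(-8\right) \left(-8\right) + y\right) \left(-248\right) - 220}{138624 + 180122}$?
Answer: $- \frac{58129063598}{159373} \approx -3.6474 \cdot 10^{5}$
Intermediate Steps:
$-364736 - \frac{\left(\left(-8\right) \left(-8\right) + y\right) \left(-248\right) - 220}{138624 + 180122} = -364736 - \frac{\left(\left(-8\right) \left(-8\right) - 9\right) \left(-248\right) - 220}{138624 + 180122} = -364736 - \frac{\left(64 - 9\right) \left(-248\right) - 220}{318746} = -364736 - \left(55 \left(-248\right) - 220\right) \frac{1}{318746} = -364736 - \left(-13640 - 220\right) \frac{1}{318746} = -364736 - \left(-13860\right) \frac{1}{318746} = -364736 - - \frac{6930}{159373} = -364736 + \frac{6930}{159373} = - \frac{58129063598}{159373}$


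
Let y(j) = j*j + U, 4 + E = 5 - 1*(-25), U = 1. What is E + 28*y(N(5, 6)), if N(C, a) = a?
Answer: 1062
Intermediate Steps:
E = 26 (E = -4 + (5 - 1*(-25)) = -4 + (5 + 25) = -4 + 30 = 26)
y(j) = 1 + j² (y(j) = j*j + 1 = j² + 1 = 1 + j²)
E + 28*y(N(5, 6)) = 26 + 28*(1 + 6²) = 26 + 28*(1 + 36) = 26 + 28*37 = 26 + 1036 = 1062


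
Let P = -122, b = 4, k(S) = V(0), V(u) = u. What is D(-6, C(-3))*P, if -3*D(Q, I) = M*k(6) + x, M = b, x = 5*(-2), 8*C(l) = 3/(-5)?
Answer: -1220/3 ≈ -406.67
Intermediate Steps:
C(l) = -3/40 (C(l) = (3/(-5))/8 = (3*(-1/5))/8 = (1/8)*(-3/5) = -3/40)
k(S) = 0
x = -10
M = 4
D(Q, I) = 10/3 (D(Q, I) = -(4*0 - 10)/3 = -(0 - 10)/3 = -1/3*(-10) = 10/3)
D(-6, C(-3))*P = (10/3)*(-122) = -1220/3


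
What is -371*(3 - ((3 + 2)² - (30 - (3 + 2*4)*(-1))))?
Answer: -7049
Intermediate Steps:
-371*(3 - ((3 + 2)² - (30 - (3 + 2*4)*(-1)))) = -371*(3 - (5² - (30 - (3 + 8)*(-1)))) = -371*(3 - (25 - (30 - 11*(-1)))) = -371*(3 - (25 - (30 - 1*(-11)))) = -371*(3 - (25 - (30 + 11))) = -371*(3 - (25 - 1*41)) = -371*(3 - (25 - 41)) = -371*(3 - 1*(-16)) = -371*(3 + 16) = -371*19 = -7049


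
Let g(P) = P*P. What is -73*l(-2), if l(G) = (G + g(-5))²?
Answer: -38617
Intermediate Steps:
g(P) = P²
l(G) = (25 + G)² (l(G) = (G + (-5)²)² = (G + 25)² = (25 + G)²)
-73*l(-2) = -73*(25 - 2)² = -73*23² = -73*529 = -38617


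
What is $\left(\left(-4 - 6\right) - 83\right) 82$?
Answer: $-7626$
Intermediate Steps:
$\left(\left(-4 - 6\right) - 83\right) 82 = \left(-10 - 83\right) 82 = \left(-93\right) 82 = -7626$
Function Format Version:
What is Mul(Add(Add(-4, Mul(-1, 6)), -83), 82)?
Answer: -7626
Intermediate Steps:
Mul(Add(Add(-4, Mul(-1, 6)), -83), 82) = Mul(Add(Add(-4, -6), -83), 82) = Mul(Add(-10, -83), 82) = Mul(-93, 82) = -7626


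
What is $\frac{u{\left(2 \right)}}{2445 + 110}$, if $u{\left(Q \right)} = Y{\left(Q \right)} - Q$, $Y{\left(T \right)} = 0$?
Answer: $- \frac{2}{2555} \approx -0.00078278$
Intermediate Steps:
$u{\left(Q \right)} = - Q$ ($u{\left(Q \right)} = 0 - Q = - Q$)
$\frac{u{\left(2 \right)}}{2445 + 110} = \frac{\left(-1\right) 2}{2445 + 110} = - \frac{2}{2555}$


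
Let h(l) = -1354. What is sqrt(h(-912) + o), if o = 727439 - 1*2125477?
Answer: 12*I*sqrt(9718) ≈ 1183.0*I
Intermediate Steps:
o = -1398038 (o = 727439 - 2125477 = -1398038)
sqrt(h(-912) + o) = sqrt(-1354 - 1398038) = sqrt(-1399392) = 12*I*sqrt(9718)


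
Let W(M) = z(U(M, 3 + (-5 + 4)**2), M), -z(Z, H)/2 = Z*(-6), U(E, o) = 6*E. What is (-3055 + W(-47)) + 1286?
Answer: -5153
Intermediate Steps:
z(Z, H) = 12*Z (z(Z, H) = -2*Z*(-6) = -(-12)*Z = 12*Z)
W(M) = 72*M (W(M) = 12*(6*M) = 72*M)
(-3055 + W(-47)) + 1286 = (-3055 + 72*(-47)) + 1286 = (-3055 - 3384) + 1286 = -6439 + 1286 = -5153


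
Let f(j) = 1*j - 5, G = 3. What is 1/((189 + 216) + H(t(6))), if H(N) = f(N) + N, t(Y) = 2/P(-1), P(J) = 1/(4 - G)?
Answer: 1/404 ≈ 0.0024752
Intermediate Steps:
P(J) = 1 (P(J) = 1/(4 - 1*3) = 1/(4 - 3) = 1/1 = 1)
f(j) = -5 + j (f(j) = j - 5 = -5 + j)
t(Y) = 2 (t(Y) = 2/1 = 2*1 = 2)
H(N) = -5 + 2*N (H(N) = (-5 + N) + N = -5 + 2*N)
1/((189 + 216) + H(t(6))) = 1/((189 + 216) + (-5 + 2*2)) = 1/(405 + (-5 + 4)) = 1/(405 - 1) = 1/404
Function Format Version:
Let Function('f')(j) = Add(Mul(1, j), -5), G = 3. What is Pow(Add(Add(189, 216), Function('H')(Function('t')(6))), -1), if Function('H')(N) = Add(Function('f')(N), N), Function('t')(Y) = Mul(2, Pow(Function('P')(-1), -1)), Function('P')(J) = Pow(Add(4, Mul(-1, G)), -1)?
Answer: Rational(1, 404) ≈ 0.0024752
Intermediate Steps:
Function('P')(J) = 1 (Function('P')(J) = Pow(Add(4, Mul(-1, 3)), -1) = Pow(Add(4, -3), -1) = Pow(1, -1) = 1)
Function('f')(j) = Add(-5, j) (Function('f')(j) = Add(j, -5) = Add(-5, j))
Function('t')(Y) = 2 (Function('t')(Y) = Mul(2, Pow(1, -1)) = Mul(2, 1) = 2)
Function('H')(N) = Add(-5, Mul(2, N)) (Function('H')(N) = Add(Add(-5, N), N) = Add(-5, Mul(2, N)))
Pow(Add(Add(189, 216), Function('H')(Function('t')(6))), -1) = Pow(Add(Add(189, 216), Add(-5, Mul(2, 2))), -1) = Pow(Add(405, Add(-5, 4)), -1) = Pow(Add(405, -1), -1) = Pow(404, -1) = Rational(1, 404)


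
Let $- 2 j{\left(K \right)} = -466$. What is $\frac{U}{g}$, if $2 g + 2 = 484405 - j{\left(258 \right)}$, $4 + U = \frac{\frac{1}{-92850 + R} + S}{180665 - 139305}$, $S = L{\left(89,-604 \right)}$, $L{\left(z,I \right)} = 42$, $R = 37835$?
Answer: $- \frac{3033123657}{183615049178000} \approx -1.6519 \cdot 10^{-5}$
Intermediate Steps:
$S = 42$
$U = - \frac{9099370971}{2275420400}$ ($U = -4 + \frac{\frac{1}{-92850 + 37835} + 42}{180665 - 139305} = -4 + \frac{\frac{1}{-55015} + 42}{41360} = -4 + \left(- \frac{1}{55015} + 42\right) \frac{1}{41360} = -4 + \frac{2310629}{55015} \cdot \frac{1}{41360} = -4 + \frac{2310629}{2275420400} = - \frac{9099370971}{2275420400} \approx -3.999$)
$j{\left(K \right)} = 233$ ($j{\left(K \right)} = \left(- \frac{1}{2}\right) \left(-466\right) = 233$)
$g = 242085$ ($g = -1 + \frac{484405 - 233}{2} = -1 + \frac{1}{2} \cdot 484172 = -1 + 242086 = 242085$)
$\frac{U}{g} = - \frac{9099370971}{2275420400 \cdot 242085} = \left(- \frac{9099370971}{2275420400}\right) \frac{1}{242085} = - \frac{3033123657}{183615049178000}$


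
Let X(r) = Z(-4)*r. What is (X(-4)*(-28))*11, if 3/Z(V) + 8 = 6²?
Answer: 132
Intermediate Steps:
Z(V) = 3/28 (Z(V) = 3/(-8 + 6²) = 3/(-8 + 36) = 3/28)
X(r) = 3*r/28
(X(-4)*(-28))*11 = (((3/28)*(-4))*(-28))*11 = -3/7*(-28)*11 = 12*11 = 132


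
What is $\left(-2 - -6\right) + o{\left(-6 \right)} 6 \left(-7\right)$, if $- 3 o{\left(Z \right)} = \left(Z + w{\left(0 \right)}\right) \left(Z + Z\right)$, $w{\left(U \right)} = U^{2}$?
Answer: $1012$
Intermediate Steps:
$o{\left(Z \right)} = - \frac{2 Z^{2}}{3}$ ($o{\left(Z \right)} = - \frac{\left(Z + 0^{2}\right) \left(Z + Z\right)}{3} = - \frac{\left(Z + 0\right) 2 Z}{3} = - \frac{Z 2 Z}{3} = - \frac{2 Z^{2}}{3}$)
$\left(-2 - -6\right) + o{\left(-6 \right)} 6 \left(-7\right) = \left(-2 - -6\right) + - \frac{2 \left(-6\right)^{2}}{3} \cdot 6 \left(-7\right) = \left(-2 + 6\right) + \left(- \frac{2}{3}\right) 36 \left(-42\right) = 4 - -1008 = 4 + 1008 = 1012$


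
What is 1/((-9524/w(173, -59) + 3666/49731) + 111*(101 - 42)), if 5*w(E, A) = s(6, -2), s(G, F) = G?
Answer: -49731/69006385 ≈ -0.00072067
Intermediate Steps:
w(E, A) = 6/5 (w(E, A) = (⅕)*6 = 6/5)
1/((-9524/w(173, -59) + 3666/49731) + 111*(101 - 42)) = 1/((-9524/6/5 + 3666/49731) + 111*(101 - 42)) = 1/((-9524*⅚ + 3666*(1/49731)) + 111*59) = 1/((-23810/3 + 1222/16577) + 6549) = 1/(-394694704/49731 + 6549) = 1/(-69006385/49731) = -49731/69006385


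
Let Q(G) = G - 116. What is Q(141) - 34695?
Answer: -34670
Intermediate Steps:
Q(G) = -116 + G
Q(141) - 34695 = (-116 + 141) - 34695 = 25 - 34695 = -34670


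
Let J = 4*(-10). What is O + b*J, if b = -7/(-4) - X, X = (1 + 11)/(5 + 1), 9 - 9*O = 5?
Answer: 94/9 ≈ 10.444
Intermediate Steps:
O = 4/9 (O = 1 - 1/9*5 = 1 - 5/9 = 4/9 ≈ 0.44444)
X = 2 (X = 12/6 = 12*(1/6) = 2)
J = -40
b = -1/4 (b = -7/(-4) - 1*2 = -7*(-1/4) - 2 = 7/4 - 2 = -1/4 ≈ -0.25000)
O + b*J = 4/9 - 1/4*(-40) = 4/9 + 10 = 94/9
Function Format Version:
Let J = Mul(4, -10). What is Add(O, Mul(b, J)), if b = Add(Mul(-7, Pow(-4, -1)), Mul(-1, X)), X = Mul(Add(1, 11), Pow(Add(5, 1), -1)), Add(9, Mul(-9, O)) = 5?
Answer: Rational(94, 9) ≈ 10.444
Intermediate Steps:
O = Rational(4, 9) (O = Add(1, Mul(Rational(-1, 9), 5)) = Add(1, Rational(-5, 9)) = Rational(4, 9) ≈ 0.44444)
X = 2 (X = Mul(12, Pow(6, -1)) = Mul(12, Rational(1, 6)) = 2)
J = -40
b = Rational(-1, 4) (b = Add(Mul(-7, Pow(-4, -1)), Mul(-1, 2)) = Add(Mul(-7, Rational(-1, 4)), -2) = Add(Rational(7, 4), -2) = Rational(-1, 4) ≈ -0.25000)
Add(O, Mul(b, J)) = Add(Rational(4, 9), Mul(Rational(-1, 4), -40)) = Add(Rational(4, 9), 10) = Rational(94, 9)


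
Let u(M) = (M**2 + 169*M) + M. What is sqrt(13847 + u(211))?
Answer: sqrt(94238) ≈ 306.98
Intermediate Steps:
u(M) = M**2 + 170*M
sqrt(13847 + u(211)) = sqrt(13847 + 211*(170 + 211)) = sqrt(13847 + 211*381) = sqrt(13847 + 80391) = sqrt(94238)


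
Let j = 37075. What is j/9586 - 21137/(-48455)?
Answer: 1999088407/464489630 ≈ 4.3038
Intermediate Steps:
j/9586 - 21137/(-48455) = 37075/9586 - 21137/(-48455) = 37075*(1/9586) - 21137*(-1/48455) = 37075/9586 + 21137/48455 = 1999088407/464489630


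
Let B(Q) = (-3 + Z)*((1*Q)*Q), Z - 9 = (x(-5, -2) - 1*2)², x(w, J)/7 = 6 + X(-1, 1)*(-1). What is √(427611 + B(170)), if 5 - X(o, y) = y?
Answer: 3*√529179 ≈ 2182.3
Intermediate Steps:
X(o, y) = 5 - y
x(w, J) = 14 (x(w, J) = 7*(6 + (5 - 1*1)*(-1)) = 7*(6 + (5 - 1)*(-1)) = 7*(6 + 4*(-1)) = 7*(6 - 4) = 7*2 = 14)
Z = 153 (Z = 9 + (14 - 1*2)² = 9 + (14 - 2)² = 9 + 12² = 9 + 144 = 153)
B(Q) = 150*Q² (B(Q) = (-3 + 153)*((1*Q)*Q) = 150*(Q*Q) = 150*Q²)
√(427611 + B(170)) = √(427611 + 150*170²) = √(427611 + 150*28900) = √(427611 + 4335000) = √4762611 = 3*√529179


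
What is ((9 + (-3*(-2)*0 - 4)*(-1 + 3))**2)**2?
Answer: 1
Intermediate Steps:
((9 + (-3*(-2)*0 - 4)*(-1 + 3))**2)**2 = ((9 + (6*0 - 4)*2)**2)**2 = ((9 + (0 - 4)*2)**2)**2 = ((9 - 4*2)**2)**2 = ((9 - 8)**2)**2 = (1**2)**2 = 1**2 = 1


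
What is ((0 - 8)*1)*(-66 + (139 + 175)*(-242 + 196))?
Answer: 116080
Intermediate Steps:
((0 - 8)*1)*(-66 + (139 + 175)*(-242 + 196)) = (-8*1)*(-66 + 314*(-46)) = -8*(-66 - 14444) = -8*(-14510) = 116080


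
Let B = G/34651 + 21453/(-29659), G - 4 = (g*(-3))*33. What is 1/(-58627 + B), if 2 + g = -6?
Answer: -1027714009/60252508964982 ≈ -1.7057e-5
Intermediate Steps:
g = -8 (g = -2 - 6 = -8)
G = 796 (G = 4 - 8*(-3)*33 = 4 + 24*33 = 4 + 792 = 796)
B = -719759339/1027714009 (B = 796/34651 + 21453/(-29659) = 796*(1/34651) + 21453*(-1/29659) = 796/34651 - 21453/29659 = -719759339/1027714009 ≈ -0.70035)
1/(-58627 + B) = 1/(-58627 - 719759339/1027714009) = 1/(-60252508964982/1027714009) = -1027714009/60252508964982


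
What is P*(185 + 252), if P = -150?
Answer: -65550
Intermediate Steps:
P*(185 + 252) = -150*(185 + 252) = -150*437 = -65550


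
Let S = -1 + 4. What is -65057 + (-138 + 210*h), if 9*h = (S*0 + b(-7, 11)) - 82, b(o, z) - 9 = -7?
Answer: -201185/3 ≈ -67062.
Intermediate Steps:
b(o, z) = 2 (b(o, z) = 9 - 7 = 2)
S = 3
h = -80/9 (h = ((3*0 + 2) - 82)/9 = ((0 + 2) - 82)/9 = (2 - 82)/9 = (⅑)*(-80) = -80/9 ≈ -8.8889)
-65057 + (-138 + 210*h) = -65057 + (-138 + 210*(-80/9)) = -65057 + (-138 - 5600/3) = -65057 - 6014/3 = -201185/3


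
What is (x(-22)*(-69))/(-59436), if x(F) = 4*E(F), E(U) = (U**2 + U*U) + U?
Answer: 21758/4953 ≈ 4.3929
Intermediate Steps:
E(U) = U + 2*U**2 (E(U) = (U**2 + U**2) + U = 2*U**2 + U = U + 2*U**2)
x(F) = 4*F*(1 + 2*F) (x(F) = 4*(F*(1 + 2*F)) = 4*F*(1 + 2*F))
(x(-22)*(-69))/(-59436) = ((4*(-22)*(1 + 2*(-22)))*(-69))/(-59436) = ((4*(-22)*(1 - 44))*(-69))*(-1/59436) = ((4*(-22)*(-43))*(-69))*(-1/59436) = (3784*(-69))*(-1/59436) = -261096*(-1/59436) = 21758/4953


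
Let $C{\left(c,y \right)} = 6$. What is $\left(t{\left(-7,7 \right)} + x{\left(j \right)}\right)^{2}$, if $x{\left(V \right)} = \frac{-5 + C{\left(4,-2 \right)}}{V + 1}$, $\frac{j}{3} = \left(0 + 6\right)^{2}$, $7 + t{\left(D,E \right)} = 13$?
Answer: $\frac{429025}{11881} \approx 36.11$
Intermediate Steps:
$t{\left(D,E \right)} = 6$ ($t{\left(D,E \right)} = -7 + 13 = 6$)
$j = 108$ ($j = 3 \left(0 + 6\right)^{2} = 3 \cdot 6^{2} = 3 \cdot 36 = 108$)
$x{\left(V \right)} = \frac{1}{1 + V}$ ($x{\left(V \right)} = \frac{-5 + 6}{V + 1} = 1 \frac{1}{1 + V} = \frac{1}{1 + V}$)
$\left(t{\left(-7,7 \right)} + x{\left(j \right)}\right)^{2} = \left(6 + \frac{1}{1 + 108}\right)^{2} = \left(6 + \frac{1}{109}\right)^{2} = \left(\frac{655}{109}\right)^{2} = \frac{429025}{11881}$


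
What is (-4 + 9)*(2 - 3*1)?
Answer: -5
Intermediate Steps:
(-4 + 9)*(2 - 3*1) = 5*(2 - 3) = 5*(-1) = -5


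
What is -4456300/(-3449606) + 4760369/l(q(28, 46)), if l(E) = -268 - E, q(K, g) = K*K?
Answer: -8208354718507/1814492756 ≈ -4523.8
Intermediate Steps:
q(K, g) = K²
-4456300/(-3449606) + 4760369/l(q(28, 46)) = -4456300/(-3449606) + 4760369/(-268 - 1*28²) = -4456300*(-1/3449606) + 4760369/(-268 - 1*784) = 2228150/1724803 + 4760369/(-268 - 784) = 2228150/1724803 + 4760369/(-1052) = 2228150/1724803 + 4760369*(-1/1052) = 2228150/1724803 - 4760369/1052 = -8208354718507/1814492756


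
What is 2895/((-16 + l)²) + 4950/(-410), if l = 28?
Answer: 15805/1968 ≈ 8.0310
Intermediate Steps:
2895/((-16 + l)²) + 4950/(-410) = 2895/((-16 + 28)²) + 4950/(-410) = 2895/(12²) + 4950*(-1/410) = 2895/144 - 495/41 = 2895*(1/144) - 495/41 = 965/48 - 495/41 = 15805/1968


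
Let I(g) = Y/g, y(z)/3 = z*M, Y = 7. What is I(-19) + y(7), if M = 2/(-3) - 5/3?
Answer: -938/19 ≈ -49.368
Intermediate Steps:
M = -7/3 (M = 2*(-1/3) - 5*1/3 = -2/3 - 5/3 = -7/3 ≈ -2.3333)
y(z) = -7*z (y(z) = 3*(z*(-7/3)) = 3*(-7*z/3) = -7*z)
I(g) = 7/g
I(-19) + y(7) = 7/(-19) - 7*7 = 7*(-1/19) - 49 = -7/19 - 49 = -938/19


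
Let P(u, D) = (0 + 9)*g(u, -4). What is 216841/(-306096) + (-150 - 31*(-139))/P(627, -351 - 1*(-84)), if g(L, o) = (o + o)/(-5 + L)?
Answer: -32993947615/918288 ≈ -35930.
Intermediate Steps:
g(L, o) = 2*o/(-5 + L) (g(L, o) = (2*o)/(-5 + L) = 2*o/(-5 + L))
P(u, D) = -72/(-5 + u) (P(u, D) = (0 + 9)*(2*(-4)/(-5 + u)) = 9*(-8/(-5 + u)) = -72/(-5 + u))
216841/(-306096) + (-150 - 31*(-139))/P(627, -351 - 1*(-84)) = 216841/(-306096) + (-150 - 31*(-139))/((-72/(-5 + 627))) = 216841*(-1/306096) + (-150 + 4309)/((-72/622)) = -216841/306096 + 4159/((-72*1/622)) = -216841/306096 + 4159/(-36/311) = -216841/306096 + 4159*(-311/36) = -216841/306096 - 1293449/36 = -32993947615/918288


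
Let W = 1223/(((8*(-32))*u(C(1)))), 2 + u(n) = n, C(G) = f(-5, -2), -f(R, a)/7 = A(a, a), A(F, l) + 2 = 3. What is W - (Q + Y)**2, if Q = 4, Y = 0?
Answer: -35641/2304 ≈ -15.469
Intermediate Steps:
A(F, l) = 1 (A(F, l) = -2 + 3 = 1)
f(R, a) = -7 (f(R, a) = -7*1 = -7)
C(G) = -7
u(n) = -2 + n
W = 1223/2304 (W = 1223/(((8*(-32))*(-2 - 7))) = 1223/((-256*(-9))) = 1223/2304 ≈ 0.53082)
W - (Q + Y)**2 = 1223/2304 - (4 + 0)**2 = 1223/2304 - 1*4**2 = 1223/2304 - 1*16 = 1223/2304 - 16 = -35641/2304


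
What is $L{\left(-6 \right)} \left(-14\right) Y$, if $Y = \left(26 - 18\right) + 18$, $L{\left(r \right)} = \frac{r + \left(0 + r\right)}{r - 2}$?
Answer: $-546$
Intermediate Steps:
$L{\left(r \right)} = \frac{2 r}{-2 + r}$ ($L{\left(r \right)} = \frac{r + r}{-2 + r} = \frac{2 r}{-2 + r}$)
$Y = 26$ ($Y = 8 + 18 = 26$)
$L{\left(-6 \right)} \left(-14\right) Y = 2 \left(-6\right) \frac{1}{-2 - 6} \left(-14\right) 26 = 2 \left(-6\right) \frac{1}{-8} \left(-14\right) 26 = 2 \left(-6\right) \left(- \frac{1}{8}\right) \left(-14\right) 26 = \frac{3}{2} \left(-14\right) 26 = \left(-21\right) 26 = -546$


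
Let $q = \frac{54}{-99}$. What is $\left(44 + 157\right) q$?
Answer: $- \frac{1206}{11} \approx -109.64$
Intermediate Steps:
$q = - \frac{6}{11}$ ($q = 54 \left(- \frac{1}{99}\right) = - \frac{6}{11} \approx -0.54545$)
$\left(44 + 157\right) q = \left(44 + 157\right) \left(- \frac{6}{11}\right) = 201 \left(- \frac{6}{11}\right) = - \frac{1206}{11}$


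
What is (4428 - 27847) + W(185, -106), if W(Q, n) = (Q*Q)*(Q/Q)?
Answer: 10806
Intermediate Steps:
W(Q, n) = Q² (W(Q, n) = Q²*1 = Q²)
(4428 - 27847) + W(185, -106) = (4428 - 27847) + 185² = -23419 + 34225 = 10806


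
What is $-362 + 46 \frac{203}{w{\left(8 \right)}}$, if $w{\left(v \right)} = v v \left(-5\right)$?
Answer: $- \frac{62589}{160} \approx -391.18$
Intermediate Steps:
$w{\left(v \right)} = - 5 v^{2}$ ($w{\left(v \right)} = v^{2} \left(-5\right) = - 5 v^{2}$)
$-362 + 46 \frac{203}{w{\left(8 \right)}} = -362 + 46 \frac{203}{\left(-5\right) 8^{2}} = -362 + 46 \frac{203}{\left(-5\right) 64} = -362 + 46 \frac{203}{-320} = -362 + 46 \cdot 203 \left(- \frac{1}{320}\right) = -362 + 46 \left(- \frac{203}{320}\right) = -362 - \frac{4669}{160} = - \frac{62589}{160}$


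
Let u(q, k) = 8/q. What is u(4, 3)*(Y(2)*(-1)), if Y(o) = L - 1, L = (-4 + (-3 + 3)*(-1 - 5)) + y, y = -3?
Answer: 16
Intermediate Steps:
L = -7 (L = (-4 + (-3 + 3)*(-1 - 5)) - 3 = (-4 + 0*(-6)) - 3 = (-4 + 0) - 3 = -4 - 3 = -7)
Y(o) = -8 (Y(o) = -7 - 1 = -8)
u(4, 3)*(Y(2)*(-1)) = (8/4)*(-8*(-1)) = (8*(1/4))*8 = 2*8 = 16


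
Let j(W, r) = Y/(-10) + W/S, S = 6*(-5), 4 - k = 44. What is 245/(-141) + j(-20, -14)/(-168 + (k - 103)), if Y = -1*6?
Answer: -381868/219255 ≈ -1.7417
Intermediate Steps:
k = -40 (k = 4 - 1*44 = 4 - 44 = -40)
S = -30
Y = -6
j(W, r) = ⅗ - W/30 (j(W, r) = -6/(-10) + W/(-30) = -6*(-⅒) + W*(-1/30) = ⅗ - W/30)
245/(-141) + j(-20, -14)/(-168 + (k - 103)) = 245/(-141) + (⅗ - 1/30*(-20))/(-168 + (-40 - 103)) = 245*(-1/141) + (⅗ + ⅔)/(-168 - 143) = -245/141 + (19/15)/(-311) = -245/141 + (19/15)*(-1/311) = -245/141 - 19/4665 = -381868/219255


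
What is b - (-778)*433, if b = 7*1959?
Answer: 350587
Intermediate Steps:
b = 13713
b - (-778)*433 = 13713 - (-778)*433 = 13713 - 1*(-336874) = 13713 + 336874 = 350587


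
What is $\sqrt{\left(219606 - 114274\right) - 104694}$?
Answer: $\sqrt{638} \approx 25.259$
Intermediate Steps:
$\sqrt{\left(219606 - 114274\right) - 104694} = \sqrt{105332 - 104694} = \sqrt{638}$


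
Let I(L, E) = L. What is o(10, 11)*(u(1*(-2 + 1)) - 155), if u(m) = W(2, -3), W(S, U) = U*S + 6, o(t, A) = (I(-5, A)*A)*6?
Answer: 51150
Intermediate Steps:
o(t, A) = -30*A (o(t, A) = -5*A*6 = -30*A)
W(S, U) = 6 + S*U (W(S, U) = S*U + 6 = 6 + S*U)
u(m) = 0 (u(m) = 6 + 2*(-3) = 6 - 6 = 0)
o(10, 11)*(u(1*(-2 + 1)) - 155) = (-30*11)*(0 - 155) = -330*(-155) = 51150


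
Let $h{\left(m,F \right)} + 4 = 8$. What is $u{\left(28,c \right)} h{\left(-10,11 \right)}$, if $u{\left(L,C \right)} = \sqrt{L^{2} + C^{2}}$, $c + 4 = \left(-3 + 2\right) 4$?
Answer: $16 \sqrt{53} \approx 116.48$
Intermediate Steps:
$c = -8$ ($c = -4 + \left(-3 + 2\right) 4 = -4 - 4 = -8$)
$h{\left(m,F \right)} = 4$ ($h{\left(m,F \right)} = -4 + 8 = 4$)
$u{\left(L,C \right)} = \sqrt{C^{2} + L^{2}}$
$u{\left(28,c \right)} h{\left(-10,11 \right)} = \sqrt{\left(-8\right)^{2} + 28^{2}} \cdot 4 = \sqrt{64 + 784} \cdot 4 = \sqrt{848} \cdot 4 = 4 \sqrt{53} \cdot 4 = 16 \sqrt{53}$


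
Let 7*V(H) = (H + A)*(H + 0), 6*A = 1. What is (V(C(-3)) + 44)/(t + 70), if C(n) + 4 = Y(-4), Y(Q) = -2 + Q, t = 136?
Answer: 1219/4326 ≈ 0.28178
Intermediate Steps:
A = 1/6 (A = (1/6)*1 = 1/6 ≈ 0.16667)
C(n) = -10 (C(n) = -4 + (-2 - 4) = -4 - 6 = -10)
V(H) = H*(1/6 + H)/7 (V(H) = ((H + 1/6)*(H + 0))/7 = ((1/6 + H)*H)/7 = (H*(1/6 + H))/7 = H*(1/6 + H)/7)
(V(C(-3)) + 44)/(t + 70) = ((1/42)*(-10)*(1 + 6*(-10)) + 44)/(136 + 70) = ((1/42)*(-10)*(1 - 60) + 44)/206 = ((1/42)*(-10)*(-59) + 44)*(1/206) = (295/21 + 44)*(1/206) = (1219/21)*(1/206) = 1219/4326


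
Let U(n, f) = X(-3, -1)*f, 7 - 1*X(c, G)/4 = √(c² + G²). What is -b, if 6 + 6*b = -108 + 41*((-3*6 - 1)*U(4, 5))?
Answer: 54587/3 - 7790*√10/3 ≈ 9984.3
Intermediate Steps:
X(c, G) = 28 - 4*√(G² + c²) (X(c, G) = 28 - 4*√(c² + G²) = 28 - 4*√(G² + c²))
U(n, f) = f*(28 - 4*√10) (U(n, f) = (28 - 4*√((-1)² + (-3)²))*f = (28 - 4*√(1 + 9))*f = (28 - 4*√10)*f = f*(28 - 4*√10))
b = -54587/3 + 7790*√10/3 (b = -1 + (-108 + 41*((-3*6 - 1)*(4*5*(7 - √10))))/6 = -1 + (-108 + 41*((-18 - 1)*(140 - 20*√10)))/6 = -1 + (-108 + 41*(-19*(140 - 20*√10)))/6 = -1 + (-108 + 41*(-2660 + 380*√10))/6 = -1 + (-108 + (-109060 + 15580*√10))/6 = -1 + (-109168 + 15580*√10)/6 = -1 + (-54584/3 + 7790*√10/3) = -54587/3 + 7790*√10/3 ≈ -9984.3)
-b = -(-54587/3 + 7790*√10/3) = 54587/3 - 7790*√10/3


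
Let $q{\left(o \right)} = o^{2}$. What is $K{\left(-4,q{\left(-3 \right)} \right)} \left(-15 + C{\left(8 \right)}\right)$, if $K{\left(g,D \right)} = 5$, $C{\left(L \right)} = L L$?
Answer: $245$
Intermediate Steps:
$C{\left(L \right)} = L^{2}$
$K{\left(-4,q{\left(-3 \right)} \right)} \left(-15 + C{\left(8 \right)}\right) = 5 \left(-15 + 8^{2}\right) = 5 \left(-15 + 64\right) = 5 \cdot 49 = 245$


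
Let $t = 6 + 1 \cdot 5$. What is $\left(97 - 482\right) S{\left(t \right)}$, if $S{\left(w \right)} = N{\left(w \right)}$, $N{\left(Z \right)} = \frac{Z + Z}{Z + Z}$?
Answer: $-385$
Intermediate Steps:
$N{\left(Z \right)} = 1$ ($N{\left(Z \right)} = \frac{2 Z}{2 Z} = 2 Z \frac{1}{2 Z} = 1$)
$t = 11$ ($t = 6 + 5 = 11$)
$S{\left(w \right)} = 1$
$\left(97 - 482\right) S{\left(t \right)} = \left(97 - 482\right) 1 = \left(-385\right) 1 = -385$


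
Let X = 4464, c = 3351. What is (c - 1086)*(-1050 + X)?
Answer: 7732710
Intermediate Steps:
(c - 1086)*(-1050 + X) = (3351 - 1086)*(-1050 + 4464) = 2265*3414 = 7732710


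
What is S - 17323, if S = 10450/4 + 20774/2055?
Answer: -60418607/4110 ≈ -14700.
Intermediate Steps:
S = 10778923/4110 (S = 10450*(¼) + 20774*(1/2055) = 5225/2 + 20774/2055 = 10778923/4110 ≈ 2622.6)
S - 17323 = 10778923/4110 - 17323 = -60418607/4110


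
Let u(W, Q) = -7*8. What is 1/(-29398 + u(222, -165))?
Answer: -1/29454 ≈ -3.3951e-5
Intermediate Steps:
u(W, Q) = -56
1/(-29398 + u(222, -165)) = 1/(-29398 - 56) = 1/(-29454) = -1/29454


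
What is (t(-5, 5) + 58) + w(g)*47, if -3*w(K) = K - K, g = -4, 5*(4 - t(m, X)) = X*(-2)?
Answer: 64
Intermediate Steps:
t(m, X) = 4 + 2*X/5 (t(m, X) = 4 - X*(-2)/5 = 4 - (-2)*X/5 = 4 + 2*X/5)
w(K) = 0 (w(K) = -(K - K)/3 = -1/3*0 = 0)
(t(-5, 5) + 58) + w(g)*47 = ((4 + (2/5)*5) + 58) + 0*47 = ((4 + 2) + 58) + 0 = (6 + 58) + 0 = 64 + 0 = 64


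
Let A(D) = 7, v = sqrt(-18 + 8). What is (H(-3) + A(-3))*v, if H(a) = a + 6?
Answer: 10*I*sqrt(10) ≈ 31.623*I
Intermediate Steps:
H(a) = 6 + a
v = I*sqrt(10) (v = sqrt(-10) = I*sqrt(10) ≈ 3.1623*I)
(H(-3) + A(-3))*v = ((6 - 3) + 7)*(I*sqrt(10)) = (3 + 7)*(I*sqrt(10)) = 10*(I*sqrt(10)) = 10*I*sqrt(10)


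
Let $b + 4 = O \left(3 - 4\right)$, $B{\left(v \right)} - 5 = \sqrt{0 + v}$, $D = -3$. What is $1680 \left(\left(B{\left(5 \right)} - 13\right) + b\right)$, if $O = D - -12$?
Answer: $-35280 + 1680 \sqrt{5} \approx -31523.0$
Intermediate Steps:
$B{\left(v \right)} = 5 + \sqrt{v}$ ($B{\left(v \right)} = 5 + \sqrt{0 + v} = 5 + \sqrt{v}$)
$O = 9$ ($O = -3 - -12 = -3 + 12 = 9$)
$b = -13$ ($b = -4 + 9 \left(3 - 4\right) = -4 + 9 \left(-1\right) = -4 - 9 = -13$)
$1680 \left(\left(B{\left(5 \right)} - 13\right) + b\right) = 1680 \left(\left(\left(5 + \sqrt{5}\right) - 13\right) - 13\right) = 1680 \left(\left(-8 + \sqrt{5}\right) - 13\right) = 1680 \left(-21 + \sqrt{5}\right) = -35280 + 1680 \sqrt{5}$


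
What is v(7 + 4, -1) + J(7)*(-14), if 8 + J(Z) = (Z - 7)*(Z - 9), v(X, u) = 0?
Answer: 112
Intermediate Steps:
J(Z) = -8 + (-9 + Z)*(-7 + Z) (J(Z) = -8 + (Z - 7)*(Z - 9) = -8 + (-7 + Z)*(-9 + Z) = -8 + (-9 + Z)*(-7 + Z))
v(7 + 4, -1) + J(7)*(-14) = 0 + (55 + 7² - 16*7)*(-14) = 0 + (55 + 49 - 112)*(-14) = 0 - 8*(-14) = 0 + 112 = 112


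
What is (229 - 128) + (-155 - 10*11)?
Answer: -164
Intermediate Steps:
(229 - 128) + (-155 - 10*11) = 101 + (-155 - 1*110) = 101 + (-155 - 110) = 101 - 265 = -164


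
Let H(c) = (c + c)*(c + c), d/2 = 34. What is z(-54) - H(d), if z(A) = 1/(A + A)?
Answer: -1997569/108 ≈ -18496.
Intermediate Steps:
d = 68 (d = 2*34 = 68)
z(A) = 1/(2*A)
H(c) = 4*c² (H(c) = (2*c)*(2*c) = 4*c²)
z(-54) - H(d) = (½)/(-54) - 4*68² = (½)*(-1/54) - 4*4624 = -1/108 - 1*18496 = -1/108 - 18496 = -1997569/108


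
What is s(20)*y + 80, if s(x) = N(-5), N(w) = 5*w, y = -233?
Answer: 5905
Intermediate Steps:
s(x) = -25 (s(x) = 5*(-5) = -25)
s(20)*y + 80 = -25*(-233) + 80 = 5825 + 80 = 5905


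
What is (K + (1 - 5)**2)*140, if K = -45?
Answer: -4060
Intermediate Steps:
(K + (1 - 5)**2)*140 = (-45 + (1 - 5)**2)*140 = (-45 + (-4)**2)*140 = (-45 + 16)*140 = -29*140 = -4060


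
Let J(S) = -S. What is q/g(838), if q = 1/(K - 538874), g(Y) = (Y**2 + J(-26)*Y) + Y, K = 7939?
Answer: -1/384858853450 ≈ -2.5984e-12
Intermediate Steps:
g(Y) = Y**2 + 27*Y (g(Y) = (Y**2 + (-1*(-26))*Y) + Y = (Y**2 + 26*Y) + Y = Y**2 + 27*Y)
q = -1/530935 (q = 1/(7939 - 538874) = 1/(-530935) = -1/530935 ≈ -1.8835e-6)
q/g(838) = -1/(838*(27 + 838))/530935 = -1/(530935*(838*865)) = -1/530935/724870 = -1/530935*1/724870 = -1/384858853450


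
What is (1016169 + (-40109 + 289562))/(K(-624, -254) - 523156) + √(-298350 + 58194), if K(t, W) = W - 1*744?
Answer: -210937/87359 + 6*I*√6671 ≈ -2.4146 + 490.06*I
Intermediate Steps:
K(t, W) = -744 + W (K(t, W) = W - 744 = -744 + W)
(1016169 + (-40109 + 289562))/(K(-624, -254) - 523156) + √(-298350 + 58194) = (1016169 + (-40109 + 289562))/((-744 - 254) - 523156) + √(-298350 + 58194) = (1016169 + 249453)/(-998 - 523156) + √(-240156) = 1265622/(-524154) + 6*I*√6671 = 1265622*(-1/524154) + 6*I*√6671 = -210937/87359 + 6*I*√6671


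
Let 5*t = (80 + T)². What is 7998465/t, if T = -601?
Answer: 39992325/271441 ≈ 147.33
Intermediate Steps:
t = 271441/5 (t = (80 - 601)²/5 = (⅕)*(-521)² = (⅕)*271441 = 271441/5 ≈ 54288.)
7998465/t = 7998465/(271441/5) = 7998465*(5/271441) = 39992325/271441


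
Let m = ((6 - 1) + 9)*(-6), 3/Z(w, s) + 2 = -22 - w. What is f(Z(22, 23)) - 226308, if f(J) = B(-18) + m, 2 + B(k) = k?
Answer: -226412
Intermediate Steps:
B(k) = -2 + k
Z(w, s) = 3/(-24 - w) (Z(w, s) = 3/(-2 + (-22 - w)) = 3/(-24 - w))
m = -84 (m = (5 + 9)*(-6) = 14*(-6) = -84)
f(J) = -104 (f(J) = (-2 - 18) - 84 = -20 - 84 = -104)
f(Z(22, 23)) - 226308 = -104 - 226308 = -226412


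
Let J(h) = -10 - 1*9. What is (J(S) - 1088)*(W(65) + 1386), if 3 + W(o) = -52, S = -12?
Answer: -1473417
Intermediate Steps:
J(h) = -19 (J(h) = -10 - 9 = -19)
W(o) = -55 (W(o) = -3 - 52 = -55)
(J(S) - 1088)*(W(65) + 1386) = (-19 - 1088)*(-55 + 1386) = -1107*1331 = -1473417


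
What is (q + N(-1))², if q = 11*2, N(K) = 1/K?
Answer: 441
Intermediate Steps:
q = 22
(q + N(-1))² = (22 + 1/(-1))² = (22 - 1)² = 21² = 441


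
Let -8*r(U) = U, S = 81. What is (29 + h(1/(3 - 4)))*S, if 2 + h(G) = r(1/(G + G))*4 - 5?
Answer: 7209/4 ≈ 1802.3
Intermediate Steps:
r(U) = -U/8
h(G) = -7 - 1/(4*G) (h(G) = -2 + (-1/(8*(G + G))*4 - 5) = -2 + (-1/(2*G)/8*4 - 5) = -2 + (-1/(16*G)*4 - 5) = -2 + (-1/(4*G) - 5) = -2 + (-5 - 1/(4*G)) = -7 - 1/(4*G))
(29 + h(1/(3 - 4)))*S = (29 + (-7 - 1/(4*(1/(3 - 4)))))*81 = (29 + (-7 - 1/(4*(1/(-1)))))*81 = (29 + (-7 - 1/4/(-1)))*81 = (29 + (-7 - 1/4*(-1)))*81 = (29 + (-7 + 1/4))*81 = (29 - 27/4)*81 = (89/4)*81 = 7209/4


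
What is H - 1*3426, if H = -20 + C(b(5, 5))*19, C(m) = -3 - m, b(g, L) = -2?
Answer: -3465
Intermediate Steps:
H = -39 (H = -20 + (-3 - 1*(-2))*19 = -20 + (-3 + 2)*19 = -20 - 1*19 = -20 - 19 = -39)
H - 1*3426 = -39 - 1*3426 = -39 - 3426 = -3465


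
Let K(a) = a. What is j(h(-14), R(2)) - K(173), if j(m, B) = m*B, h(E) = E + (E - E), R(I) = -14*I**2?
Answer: 611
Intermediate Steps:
h(E) = E (h(E) = E + 0 = E)
j(m, B) = B*m
j(h(-14), R(2)) - K(173) = -14*2**2*(-14) - 1*173 = -14*4*(-14) - 173 = -56*(-14) - 173 = 784 - 173 = 611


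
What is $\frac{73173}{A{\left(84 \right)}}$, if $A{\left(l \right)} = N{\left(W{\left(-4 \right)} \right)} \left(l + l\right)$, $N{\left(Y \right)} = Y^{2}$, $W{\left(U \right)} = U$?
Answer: $\frac{24391}{896} \approx 27.222$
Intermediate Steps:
$A{\left(l \right)} = 32 l$ ($A{\left(l \right)} = \left(-4\right)^{2} \left(l + l\right) = 16 \cdot 2 l = 32 l$)
$\frac{73173}{A{\left(84 \right)}} = \frac{73173}{32 \cdot 84} = \frac{73173}{2688} = 73173 \cdot \frac{1}{2688} = \frac{24391}{896}$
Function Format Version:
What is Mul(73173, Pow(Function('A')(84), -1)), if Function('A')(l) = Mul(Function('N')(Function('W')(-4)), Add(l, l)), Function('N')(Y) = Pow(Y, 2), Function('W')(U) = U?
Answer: Rational(24391, 896) ≈ 27.222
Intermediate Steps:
Function('A')(l) = Mul(32, l) (Function('A')(l) = Mul(Pow(-4, 2), Add(l, l)) = Mul(16, Mul(2, l)) = Mul(32, l))
Mul(73173, Pow(Function('A')(84), -1)) = Mul(73173, Pow(Mul(32, 84), -1)) = Mul(73173, Pow(2688, -1)) = Mul(73173, Rational(1, 2688)) = Rational(24391, 896)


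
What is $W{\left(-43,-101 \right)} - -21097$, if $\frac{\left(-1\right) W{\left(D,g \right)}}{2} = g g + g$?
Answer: $897$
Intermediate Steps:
$W{\left(D,g \right)} = - 2 g - 2 g^{2}$ ($W{\left(D,g \right)} = - 2 \left(g g + g\right) = - 2 \left(g^{2} + g\right) = - 2 \left(g + g^{2}\right) = - 2 g - 2 g^{2}$)
$W{\left(-43,-101 \right)} - -21097 = \left(-2\right) \left(-101\right) \left(1 - 101\right) - -21097 = \left(-2\right) \left(-101\right) \left(-100\right) + 21097 = -20200 + 21097 = 897$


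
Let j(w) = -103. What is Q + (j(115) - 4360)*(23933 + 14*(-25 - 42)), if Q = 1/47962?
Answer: -4922181065969/47962 ≈ -1.0263e+8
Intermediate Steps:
Q = 1/47962 ≈ 2.0850e-5
Q + (j(115) - 4360)*(23933 + 14*(-25 - 42)) = 1/47962 + (-103 - 4360)*(23933 + 14*(-25 - 42)) = 1/47962 - 4463*(23933 + 14*(-67)) = 1/47962 - 4463*(23933 - 938) = 1/47962 - 4463*22995 = 1/47962 - 102626685 = -4922181065969/47962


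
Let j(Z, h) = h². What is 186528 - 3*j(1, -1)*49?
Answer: 186381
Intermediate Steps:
186528 - 3*j(1, -1)*49 = 186528 - 3*(-1)²*49 = 186528 - 3*1*49 = 186528 - 3*49 = 186528 - 147 = 186381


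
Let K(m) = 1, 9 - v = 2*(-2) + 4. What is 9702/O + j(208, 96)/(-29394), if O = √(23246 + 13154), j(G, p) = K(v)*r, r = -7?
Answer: 7/29394 + 693*√91/130 ≈ 50.853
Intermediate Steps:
v = 9 (v = 9 - (2*(-2) + 4) = 9 - (-4 + 4) = 9 - 1*0 = 9 + 0 = 9)
j(G, p) = -7 (j(G, p) = 1*(-7) = -7)
O = 20*√91 (O = √36400 = 20*√91 ≈ 190.79)
9702/O + j(208, 96)/(-29394) = 9702/((20*√91)) - 7/(-29394) = 9702*(√91/1820) - 7*(-1/29394) = 693*√91/130 + 7/29394 = 7/29394 + 693*√91/130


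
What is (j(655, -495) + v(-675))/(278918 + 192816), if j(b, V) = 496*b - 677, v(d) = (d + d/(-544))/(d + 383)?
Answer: 51499364669/74934002432 ≈ 0.68726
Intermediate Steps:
v(d) = 543*d/(544*(383 + d)) (v(d) = (d + d*(-1/544))/(383 + d) = (d - d/544)/(383 + d) = (543*d/544)/(383 + d) = 543*d/(544*(383 + d)))
j(b, V) = -677 + 496*b
(j(655, -495) + v(-675))/(278918 + 192816) = ((-677 + 496*655) + (543/544)*(-675)/(383 - 675))/(278918 + 192816) = ((-677 + 324880) + (543/544)*(-675)/(-292))/471734 = (324203 + (543/544)*(-675)*(-1/292))*(1/471734) = (324203 + 366525/158848)*(1/471734) = (51499364669/158848)*(1/471734) = 51499364669/74934002432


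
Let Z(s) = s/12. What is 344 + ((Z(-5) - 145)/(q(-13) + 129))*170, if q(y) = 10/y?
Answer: 1512463/10002 ≈ 151.22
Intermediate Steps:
Z(s) = s/12 (Z(s) = s*(1/12) = s/12)
344 + ((Z(-5) - 145)/(q(-13) + 129))*170 = 344 + (((1/12)*(-5) - 145)/(10/(-13) + 129))*170 = 344 + ((-5/12 - 145)/(10*(-1/13) + 129))*170 = 344 - 1745/(12*(-10/13 + 129))*170 = 344 - 1745/(12*1667/13)*170 = 344 - 1745/12*13/1667*170 = 344 - 22685/20004*170 = 344 - 1928225/10002 = 1512463/10002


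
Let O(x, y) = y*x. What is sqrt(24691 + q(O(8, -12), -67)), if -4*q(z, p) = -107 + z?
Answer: sqrt(98967)/2 ≈ 157.30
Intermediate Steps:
O(x, y) = x*y
q(z, p) = 107/4 - z/4 (q(z, p) = -(-107 + z)/4 = 107/4 - z/4)
sqrt(24691 + q(O(8, -12), -67)) = sqrt(24691 + (107/4 - 2*(-12))) = sqrt(24691 + (107/4 - 1/4*(-96))) = sqrt(24691 + (107/4 + 24)) = sqrt(24691 + 203/4) = sqrt(98967/4) = sqrt(98967)/2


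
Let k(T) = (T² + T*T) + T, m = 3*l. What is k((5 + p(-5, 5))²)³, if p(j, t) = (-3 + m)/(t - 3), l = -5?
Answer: 147197952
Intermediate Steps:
m = -15 (m = 3*(-5) = -15)
p(j, t) = -18/(-3 + t) (p(j, t) = (-3 - 15)/(t - 3) = -18/(-3 + t))
k(T) = T + 2*T² (k(T) = (T² + T²) + T = 2*T² + T = T + 2*T²)
k((5 + p(-5, 5))²)³ = ((5 - 18/(-3 + 5))²*(1 + 2*(5 - 18/(-3 + 5))²))³ = ((5 - 18/2)²*(1 + 2*(5 - 18/2)²))³ = ((5 - 18*½)²*(1 + 2*(5 - 18*½)²))³ = ((5 - 9)²*(1 + 2*(5 - 9)²))³ = ((-4)²*(1 + 2*(-4)²))³ = (16*(1 + 2*16))³ = (16*(1 + 32))³ = (16*33)³ = 528³ = 147197952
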